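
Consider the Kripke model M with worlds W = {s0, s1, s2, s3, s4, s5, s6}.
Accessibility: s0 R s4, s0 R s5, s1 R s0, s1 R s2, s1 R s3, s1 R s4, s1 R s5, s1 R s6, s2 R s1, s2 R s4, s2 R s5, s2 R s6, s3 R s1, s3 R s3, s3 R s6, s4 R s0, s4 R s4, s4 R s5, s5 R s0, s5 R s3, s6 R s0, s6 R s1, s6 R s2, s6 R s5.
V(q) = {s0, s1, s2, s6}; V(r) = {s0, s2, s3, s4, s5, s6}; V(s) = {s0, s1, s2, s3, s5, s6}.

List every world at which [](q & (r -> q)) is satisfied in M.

none

Let φ = [](q & (r -> q)). Evaluate φ at each world:
  s0 (successors {s4, s5}): φ is false.
  s1 (successors {s0, s2, s3, s4, s5, s6}): φ is false.
  s2 (successors {s1, s4, s5, s6}): φ is false.
  s3 (successors {s1, s3, s6}): φ is false.
  s4 (successors {s0, s4, s5}): φ is false.
  s5 (successors {s0, s3}): φ is false.
  s6 (successors {s0, s1, s2, s5}): φ is false.
For instance, at s0:
  At s0: [](q & (r -> q)) requires q & (r -> q) at every successor {s4, s5}.
    q & (r -> q) fails at s4, so [](q & (r -> q)) is false at s0.
Satisfying worlds: none.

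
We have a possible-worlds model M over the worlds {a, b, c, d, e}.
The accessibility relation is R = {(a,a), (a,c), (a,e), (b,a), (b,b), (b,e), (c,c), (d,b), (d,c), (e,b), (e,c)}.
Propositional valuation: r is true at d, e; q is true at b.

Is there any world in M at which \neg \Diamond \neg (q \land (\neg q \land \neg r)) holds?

No

Recall that \Diamond ψ holds at a world iff ψ holds at some accessible world.
Let φ = \neg \Diamond \neg (q \land (\neg q \land \neg r)). Evaluate φ at each world:
  a (successors {a, c, e}): φ is false.
  b (successors {a, b, e}): φ is false.
  c (successors {c}): φ is false.
  d (successors {b, c}): φ is false.
  e (successors {b, c}): φ is false.
For instance, at e:
  At e: \Diamond \neg (q \land (\neg q \land \neg r)) is true, so \neg \Diamond \neg (q \land (\neg q \land \neg r)) is false.
    At e: \Diamond \neg (q \land (\neg q \land \neg r)) requires \neg (q \land (\neg q \land \neg r)) at some successor in {b, c}.
      \neg (q \land (\neg q \land \neg r)) holds at b, so \Diamond \neg (q \land (\neg q \land \neg r)) is true at e.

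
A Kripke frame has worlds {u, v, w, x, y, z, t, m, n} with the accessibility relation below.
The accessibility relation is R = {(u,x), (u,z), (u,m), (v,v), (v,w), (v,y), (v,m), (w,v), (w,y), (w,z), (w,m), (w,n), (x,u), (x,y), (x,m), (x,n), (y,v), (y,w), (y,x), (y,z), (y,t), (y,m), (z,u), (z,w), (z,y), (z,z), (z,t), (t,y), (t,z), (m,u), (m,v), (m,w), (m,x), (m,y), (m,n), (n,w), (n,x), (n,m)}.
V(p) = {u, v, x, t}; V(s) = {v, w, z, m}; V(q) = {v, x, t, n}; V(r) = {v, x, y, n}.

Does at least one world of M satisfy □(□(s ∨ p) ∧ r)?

Let φ = □(□(s ∨ p) ∧ r). Evaluate φ at each world:
  u (successors {x, z, m}): φ is false.
  v (successors {v, w, y, m}): φ is false.
  w (successors {v, y, z, m, n}): φ is false.
  x (successors {u, y, m, n}): φ is false.
  y (successors {v, w, x, z, t, m}): φ is false.
  z (successors {u, w, y, z, t}): φ is false.
  t (successors {y, z}): φ is false.
  m (successors {u, v, w, x, y, n}): φ is false.
  n (successors {w, x, m}): φ is false.
For instance, at t:
  At t: □(□(s ∨ p) ∧ r) requires □(s ∨ p) ∧ r at every successor {y, z}.
    □(s ∨ p) ∧ r fails at z, so □(□(s ∨ p) ∧ r) is false at t.
      At z: □(s ∨ p) is false, r is false, so □(s ∨ p) ∧ r is false.

No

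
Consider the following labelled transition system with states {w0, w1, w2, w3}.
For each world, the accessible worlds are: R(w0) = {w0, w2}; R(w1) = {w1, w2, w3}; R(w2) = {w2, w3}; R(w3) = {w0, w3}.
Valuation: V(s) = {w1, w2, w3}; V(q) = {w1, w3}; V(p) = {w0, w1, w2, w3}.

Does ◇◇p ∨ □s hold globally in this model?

Yes

Let φ = ◇◇p ∨ □s. Evaluate φ at each world:
  w0 (successors {w0, w2}): φ is true.
  w1 (successors {w1, w2, w3}): φ is true.
  w2 (successors {w2, w3}): φ is true.
  w3 (successors {w0, w3}): φ is true.
For instance, at w2:
  At w2: ◇◇p is true, □s is true, so ◇◇p ∨ □s is true.
    At w2: ◇◇p requires ◇p at some successor in {w2, w3}.
      ◇p holds at w2, so ◇◇p is true at w2.
    At w2: □s requires s at every successor {w2, w3}.
      At w2: s is true.
      At w3: s is true.
    So □s is true at w2.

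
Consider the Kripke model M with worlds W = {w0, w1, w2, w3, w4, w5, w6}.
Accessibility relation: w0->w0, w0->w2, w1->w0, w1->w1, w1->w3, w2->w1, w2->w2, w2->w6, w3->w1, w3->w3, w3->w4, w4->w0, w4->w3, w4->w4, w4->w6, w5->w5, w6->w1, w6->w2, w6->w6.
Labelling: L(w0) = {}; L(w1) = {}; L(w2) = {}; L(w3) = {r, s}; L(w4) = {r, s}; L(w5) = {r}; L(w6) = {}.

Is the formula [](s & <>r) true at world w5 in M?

No

At w5: [](s & <>r) requires s & <>r at every successor {w5}.
  s & <>r fails at w5, so [](s & <>r) is false at w5.
    At w5: s is false, <>r is true, so s & <>r is false.
      At w5: <>r requires r at some successor in {w5}.
        r holds at w5, so <>r is true at w5.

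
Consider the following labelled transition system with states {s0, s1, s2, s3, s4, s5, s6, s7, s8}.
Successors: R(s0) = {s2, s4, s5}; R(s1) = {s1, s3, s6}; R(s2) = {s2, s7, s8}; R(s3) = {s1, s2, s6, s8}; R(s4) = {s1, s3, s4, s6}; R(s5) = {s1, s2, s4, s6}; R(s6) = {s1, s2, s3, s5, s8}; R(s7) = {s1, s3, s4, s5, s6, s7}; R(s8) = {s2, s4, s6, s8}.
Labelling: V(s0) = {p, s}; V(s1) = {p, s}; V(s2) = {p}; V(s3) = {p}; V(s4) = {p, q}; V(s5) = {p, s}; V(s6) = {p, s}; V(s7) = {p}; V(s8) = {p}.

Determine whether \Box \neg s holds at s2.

Yes

At s2: \Box \neg s requires \neg s at every successor {s2, s7, s8}.
  At s2: \neg s is true.
  At s7: \neg s is true.
  At s8: \neg s is true.
So \Box \neg s is true at s2.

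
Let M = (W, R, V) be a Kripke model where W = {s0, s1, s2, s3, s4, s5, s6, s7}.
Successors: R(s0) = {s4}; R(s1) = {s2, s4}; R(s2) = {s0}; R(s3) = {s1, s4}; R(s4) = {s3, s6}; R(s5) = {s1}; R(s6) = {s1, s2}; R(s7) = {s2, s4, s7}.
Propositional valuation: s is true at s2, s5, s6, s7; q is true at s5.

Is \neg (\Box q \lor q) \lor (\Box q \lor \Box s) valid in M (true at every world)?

Recall that \Box ψ holds at a world iff ψ holds at every accessible world, and \Diamond ψ holds iff ψ holds at some accessible world.
Let φ = \neg (\Box q \lor q) \lor (\Box q \lor \Box s). Evaluate φ at each world:
  s0 (successors {s4}): φ is true.
  s1 (successors {s2, s4}): φ is true.
  s2 (successors {s0}): φ is true.
  s3 (successors {s1, s4}): φ is true.
  s4 (successors {s3, s6}): φ is true.
  s5 (successors {s1}): φ is false.
  s6 (successors {s1, s2}): φ is true.
  s7 (successors {s2, s4, s7}): φ is true.
Detail at s5 (counterexample):
  At s5: \neg (\Box q \lor q) is false, \Box q \lor \Box s is false, so \neg (\Box q \lor q) \lor (\Box q \lor \Box s) is false.
    At s5: \Box q \lor q is true, so \neg (\Box q \lor q) is false.
      At s5: \Box q is false, q is true, so \Box q \lor q is true.
    At s5: \Box q is false, \Box s is false, so \Box q \lor \Box s is false.
      At s5: \Box q requires q at every successor {s1}.
        q fails at s1, so \Box q is false at s5.
      At s5: \Box s requires s at every successor {s1}.
        s fails at s1, so \Box s is false at s5.

No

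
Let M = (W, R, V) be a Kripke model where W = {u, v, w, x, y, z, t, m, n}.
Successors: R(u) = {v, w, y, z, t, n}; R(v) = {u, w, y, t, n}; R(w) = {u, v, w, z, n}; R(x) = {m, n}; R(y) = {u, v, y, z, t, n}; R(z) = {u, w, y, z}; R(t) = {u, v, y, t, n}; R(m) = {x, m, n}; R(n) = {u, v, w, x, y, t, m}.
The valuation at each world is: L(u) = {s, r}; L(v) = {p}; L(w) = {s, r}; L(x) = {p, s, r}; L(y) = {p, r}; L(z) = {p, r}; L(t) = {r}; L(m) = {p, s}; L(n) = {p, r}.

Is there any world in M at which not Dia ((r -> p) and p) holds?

No

Recall that Dia ψ holds at a world iff ψ holds at some accessible world.
Let φ = not Dia ((r -> p) and p). Evaluate φ at each world:
  u (successors {v, w, y, z, t, n}): φ is false.
  v (successors {u, w, y, t, n}): φ is false.
  w (successors {u, v, w, z, n}): φ is false.
  x (successors {m, n}): φ is false.
  y (successors {u, v, y, z, t, n}): φ is false.
  z (successors {u, w, y, z}): φ is false.
  t (successors {u, v, y, t, n}): φ is false.
  m (successors {x, m, n}): φ is false.
  n (successors {u, v, w, x, y, t, m}): φ is false.
For instance, at w:
  At w: Dia ((r -> p) and p) is true, so not Dia ((r -> p) and p) is false.
    At w: Dia ((r -> p) and p) requires (r -> p) and p at some successor in {u, v, w, z, n}.
      (r -> p) and p holds at v, so Dia ((r -> p) and p) is true at w.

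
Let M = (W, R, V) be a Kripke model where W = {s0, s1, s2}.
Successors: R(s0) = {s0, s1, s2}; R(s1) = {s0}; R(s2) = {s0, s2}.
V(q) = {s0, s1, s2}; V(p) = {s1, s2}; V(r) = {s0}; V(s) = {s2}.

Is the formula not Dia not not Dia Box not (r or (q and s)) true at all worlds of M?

Let φ = not Dia not not Dia Box not (r or (q and s)). Evaluate φ at each world:
  s0 (successors {s0, s1, s2}): φ is true.
  s1 (successors {s0}): φ is true.
  s2 (successors {s0, s2}): φ is true.
For instance, at s0:
  At s0: Dia not not Dia Box not (r or (q and s)) is false, so not Dia not not Dia Box not (r or (q and s)) is true.
    At s0: Dia not not Dia Box not (r or (q and s)) requires not not Dia Box not (r or (q and s)) at some successor in {s0, s1, s2}.
      At s0: not not Dia Box not (r or (q and s)) is false.
      At s1: not not Dia Box not (r or (q and s)) is false.
      At s2: not not Dia Box not (r or (q and s)) is false.
    So Dia not not Dia Box not (r or (q and s)) is false at s0.

Yes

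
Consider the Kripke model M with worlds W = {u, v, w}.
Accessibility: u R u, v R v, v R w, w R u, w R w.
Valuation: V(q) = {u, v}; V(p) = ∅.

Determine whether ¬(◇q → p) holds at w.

Recall that ◇ψ holds at a world iff ψ holds at some accessible world.
At w: ◇q → p is false, so ¬(◇q → p) is true.
  At w: ◇q is true, p is false, so ◇q → p is false.
    At w: ◇q requires q at some successor in {u, w}.
      q holds at u, so ◇q is true at w.

Yes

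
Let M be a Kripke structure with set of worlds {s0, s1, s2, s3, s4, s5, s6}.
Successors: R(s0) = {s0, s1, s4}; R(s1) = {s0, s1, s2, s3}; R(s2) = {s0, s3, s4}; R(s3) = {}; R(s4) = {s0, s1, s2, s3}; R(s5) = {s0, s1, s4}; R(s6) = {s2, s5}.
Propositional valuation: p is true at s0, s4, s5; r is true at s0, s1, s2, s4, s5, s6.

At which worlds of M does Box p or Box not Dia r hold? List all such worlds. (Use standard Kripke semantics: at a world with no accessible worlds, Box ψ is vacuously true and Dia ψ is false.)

Let φ = Box p or Box not Dia r. Evaluate φ at each world:
  s0 (successors {s0, s1, s4}): φ is false.
  s1 (successors {s0, s1, s2, s3}): φ is false.
  s2 (successors {s0, s3, s4}): φ is false.
  s3 (successors ∅): φ is true.
  s4 (successors {s0, s1, s2, s3}): φ is false.
  s5 (successors {s0, s1, s4}): φ is false.
  s6 (successors {s2, s5}): φ is false.
For instance, at s1:
  At s1: Box p is false, Box not Dia r is false, so Box p or Box not Dia r is false.
    At s1: Box p requires p at every successor {s0, s1, s2, s3}.
      p fails at s1, so Box p is false at s1.
    At s1: Box not Dia r requires not Dia r at every successor {s0, s1, s2, s3}.
      not Dia r fails at s0, so Box not Dia r is false at s1.
Satisfying worlds: {s3}

s3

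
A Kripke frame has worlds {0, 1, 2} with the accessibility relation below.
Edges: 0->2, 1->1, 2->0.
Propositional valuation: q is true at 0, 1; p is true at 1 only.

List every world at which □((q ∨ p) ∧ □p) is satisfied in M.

Let φ = □((q ∨ p) ∧ □p). Evaluate φ at each world:
  0 (successors {2}): φ is false.
  1 (successors {1}): φ is true.
  2 (successors {0}): φ is false.
For instance, at 2:
  At 2: □((q ∨ p) ∧ □p) requires (q ∨ p) ∧ □p at every successor {0}.
    (q ∨ p) ∧ □p fails at 0, so □((q ∨ p) ∧ □p) is false at 2.
      At 0: q ∨ p is true, □p is false, so (q ∨ p) ∧ □p is false.
Satisfying worlds: {1}

1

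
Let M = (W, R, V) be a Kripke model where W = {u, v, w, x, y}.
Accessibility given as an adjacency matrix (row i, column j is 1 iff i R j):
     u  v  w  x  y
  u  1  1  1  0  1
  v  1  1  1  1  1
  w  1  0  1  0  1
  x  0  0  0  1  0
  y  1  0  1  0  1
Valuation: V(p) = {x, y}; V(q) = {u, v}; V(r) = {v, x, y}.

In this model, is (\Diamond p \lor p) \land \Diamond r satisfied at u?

Recall that \Diamond ψ holds at a world iff ψ holds at some accessible world.
At u: \Diamond p \lor p is true, \Diamond r is true, so (\Diamond p \lor p) \land \Diamond r is true.
  At u: \Diamond p is true, p is false, so \Diamond p \lor p is true.
    At u: \Diamond p requires p at some successor in {u, v, w, y}.
      p holds at y, so \Diamond p is true at u.
  At u: \Diamond r requires r at some successor in {u, v, w, y}.
    r holds at v, so \Diamond r is true at u.

Yes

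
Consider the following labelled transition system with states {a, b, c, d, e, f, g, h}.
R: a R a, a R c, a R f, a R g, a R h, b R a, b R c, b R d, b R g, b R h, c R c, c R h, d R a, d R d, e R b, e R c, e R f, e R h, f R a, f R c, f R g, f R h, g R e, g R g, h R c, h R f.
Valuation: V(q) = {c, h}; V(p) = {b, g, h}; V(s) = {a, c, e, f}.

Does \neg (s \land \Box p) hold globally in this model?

Let φ = \neg (s \land \Box p). Evaluate φ at each world:
  a (successors {a, c, f, g, h}): φ is true.
  b (successors {a, c, d, g, h}): φ is true.
  c (successors {c, h}): φ is true.
  d (successors {a, d}): φ is true.
  e (successors {b, c, f, h}): φ is true.
  f (successors {a, c, g, h}): φ is true.
  g (successors {e, g}): φ is true.
  h (successors {c, f}): φ is true.
For instance, at h:
  At h: s \land \Box p is false, so \neg (s \land \Box p) is true.
    At h: s is false, \Box p is false, so s \land \Box p is false.
      At h: \Box p requires p at every successor {c, f}.
        p fails at c, so \Box p is false at h.

Yes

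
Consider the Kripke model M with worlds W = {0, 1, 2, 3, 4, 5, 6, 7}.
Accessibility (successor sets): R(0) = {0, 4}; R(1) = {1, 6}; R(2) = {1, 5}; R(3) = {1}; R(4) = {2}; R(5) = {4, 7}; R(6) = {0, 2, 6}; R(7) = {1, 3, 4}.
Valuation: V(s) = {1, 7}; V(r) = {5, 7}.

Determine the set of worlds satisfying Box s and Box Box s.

Let φ = Box s and Box Box s. Evaluate φ at each world:
  0 (successors {0, 4}): φ is false.
  1 (successors {1, 6}): φ is false.
  2 (successors {1, 5}): φ is false.
  3 (successors {1}): φ is false.
  4 (successors {2}): φ is false.
  5 (successors {4, 7}): φ is false.
  6 (successors {0, 2, 6}): φ is false.
  7 (successors {1, 3, 4}): φ is false.
For instance, at 3:
  At 3: Box s is true, Box Box s is false, so Box s and Box Box s is false.
    At 3: Box s requires s at every successor {1}.
      At 1: s is true.
    So Box s is true at 3.
    At 3: Box Box s requires Box s at every successor {1}.
      Box s fails at 1, so Box Box s is false at 3.
Satisfying worlds: none.

none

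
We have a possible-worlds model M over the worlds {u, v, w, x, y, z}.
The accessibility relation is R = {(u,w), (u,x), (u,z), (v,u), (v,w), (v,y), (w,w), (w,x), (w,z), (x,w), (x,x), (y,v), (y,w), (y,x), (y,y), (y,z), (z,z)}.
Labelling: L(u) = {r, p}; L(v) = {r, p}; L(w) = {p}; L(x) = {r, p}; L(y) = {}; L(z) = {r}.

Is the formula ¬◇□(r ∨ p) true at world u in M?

No

At u: ◇□(r ∨ p) is true, so ¬◇□(r ∨ p) is false.
  At u: ◇□(r ∨ p) requires □(r ∨ p) at some successor in {w, x, z}.
    □(r ∨ p) holds at w, so ◇□(r ∨ p) is true at u.
      At w: □(r ∨ p) requires r ∨ p at every successor {w, x, z}.
        At w: r ∨ p is true.
        At x: r ∨ p is true.
        At z: r ∨ p is true.
      So □(r ∨ p) is true at w.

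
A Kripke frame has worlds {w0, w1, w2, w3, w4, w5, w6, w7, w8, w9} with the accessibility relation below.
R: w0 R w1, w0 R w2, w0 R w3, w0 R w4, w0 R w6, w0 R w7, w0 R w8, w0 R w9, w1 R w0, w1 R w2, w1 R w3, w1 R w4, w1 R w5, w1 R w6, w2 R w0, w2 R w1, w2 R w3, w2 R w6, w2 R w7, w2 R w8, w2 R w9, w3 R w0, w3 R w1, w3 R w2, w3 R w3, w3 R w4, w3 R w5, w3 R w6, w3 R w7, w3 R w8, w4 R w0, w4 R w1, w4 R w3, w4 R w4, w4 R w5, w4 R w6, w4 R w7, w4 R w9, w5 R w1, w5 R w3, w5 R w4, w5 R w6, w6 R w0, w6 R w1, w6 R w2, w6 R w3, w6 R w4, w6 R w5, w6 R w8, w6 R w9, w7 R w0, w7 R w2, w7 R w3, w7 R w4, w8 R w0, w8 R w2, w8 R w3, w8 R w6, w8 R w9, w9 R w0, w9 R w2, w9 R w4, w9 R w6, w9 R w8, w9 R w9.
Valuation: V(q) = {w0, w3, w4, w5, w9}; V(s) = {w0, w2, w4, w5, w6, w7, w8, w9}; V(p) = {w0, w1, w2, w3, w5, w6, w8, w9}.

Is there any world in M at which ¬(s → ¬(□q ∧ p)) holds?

No

Let φ = ¬(s → ¬(□q ∧ p)). Evaluate φ at each world:
  w0 (successors {w1, w2, w3, w4, w6, w7, w8, w9}): φ is false.
  w1 (successors {w0, w2, w3, w4, w5, w6}): φ is false.
  w2 (successors {w0, w1, w3, w6, w7, w8, w9}): φ is false.
  w3 (successors {w0, w1, w2, w3, w4, w5, w6, w7, w8}): φ is false.
  w4 (successors {w0, w1, w3, w4, w5, w6, w7, w9}): φ is false.
  w5 (successors {w1, w3, w4, w6}): φ is false.
  w6 (successors {w0, w1, w2, w3, w4, w5, w8, w9}): φ is false.
  w7 (successors {w0, w2, w3, w4}): φ is false.
  w8 (successors {w0, w2, w3, w6, w9}): φ is false.
  w9 (successors {w0, w2, w4, w6, w8, w9}): φ is false.
For instance, at w0:
  At w0: s → ¬(□q ∧ p) is true, so ¬(s → ¬(□q ∧ p)) is false.
    At w0: s is true, ¬(□q ∧ p) is true, so s → ¬(□q ∧ p) is true.
      At w0: □q ∧ p is false, so ¬(□q ∧ p) is true.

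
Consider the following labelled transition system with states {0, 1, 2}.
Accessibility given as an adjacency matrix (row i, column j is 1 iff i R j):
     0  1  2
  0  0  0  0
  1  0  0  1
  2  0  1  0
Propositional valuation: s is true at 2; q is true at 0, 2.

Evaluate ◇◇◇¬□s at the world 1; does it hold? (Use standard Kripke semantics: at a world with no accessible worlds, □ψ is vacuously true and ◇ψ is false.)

At 1: ◇◇◇¬□s requires ◇◇¬□s at some successor in {2}.
  ◇◇¬□s holds at 2, so ◇◇◇¬□s is true at 1.
    At 2: ◇◇¬□s requires ◇¬□s at some successor in {1}.
      ◇¬□s holds at 1, so ◇◇¬□s is true at 2.

Yes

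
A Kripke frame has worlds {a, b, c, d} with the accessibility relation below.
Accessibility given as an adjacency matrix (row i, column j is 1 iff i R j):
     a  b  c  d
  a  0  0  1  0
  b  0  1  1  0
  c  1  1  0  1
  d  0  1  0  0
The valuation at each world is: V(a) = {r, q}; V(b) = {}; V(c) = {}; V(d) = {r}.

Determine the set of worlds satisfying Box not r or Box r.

Recall that Box ψ holds at a world iff ψ holds at every accessible world, and Dia ψ holds iff ψ holds at some accessible world.
Let φ = Box not r or Box r. Evaluate φ at each world:
  a (successors {c}): φ is true.
  b (successors {b, c}): φ is true.
  c (successors {a, b, d}): φ is false.
  d (successors {b}): φ is true.
For instance, at b:
  At b: Box not r is true, Box r is false, so Box not r or Box r is true.
    At b: Box not r requires not r at every successor {b, c}.
      At b: not r is true.
      At c: not r is true.
    So Box not r is true at b.
    At b: Box r requires r at every successor {b, c}.
      r fails at b, so Box r is false at b.
Satisfying worlds: {a, b, d}

a, b, d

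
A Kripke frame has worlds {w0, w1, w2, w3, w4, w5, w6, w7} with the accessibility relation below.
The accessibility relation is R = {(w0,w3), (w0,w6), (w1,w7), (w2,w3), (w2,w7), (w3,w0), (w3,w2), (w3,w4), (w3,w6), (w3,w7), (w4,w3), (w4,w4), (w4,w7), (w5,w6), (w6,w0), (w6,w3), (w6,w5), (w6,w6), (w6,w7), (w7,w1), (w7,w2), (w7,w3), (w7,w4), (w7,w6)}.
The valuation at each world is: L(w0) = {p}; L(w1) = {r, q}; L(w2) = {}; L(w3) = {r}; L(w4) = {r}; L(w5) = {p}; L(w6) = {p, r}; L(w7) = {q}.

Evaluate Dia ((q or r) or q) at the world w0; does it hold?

Yes

Recall that Dia ψ holds at a world iff ψ holds at some accessible world.
At w0: Dia ((q or r) or q) requires (q or r) or q at some successor in {w3, w6}.
  (q or r) or q holds at w3, so Dia ((q or r) or q) is true at w0.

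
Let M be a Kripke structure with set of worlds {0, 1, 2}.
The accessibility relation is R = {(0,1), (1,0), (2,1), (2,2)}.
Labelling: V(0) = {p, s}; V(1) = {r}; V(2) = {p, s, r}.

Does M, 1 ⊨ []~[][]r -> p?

At 1: []~[][]r is true, p is false, so []~[][]r -> p is false.
  At 1: []~[][]r requires ~[][]r at every successor {0}.
      At 0: [][]r is false, so ~[][]r is true.
  So []~[][]r is true at 1.

No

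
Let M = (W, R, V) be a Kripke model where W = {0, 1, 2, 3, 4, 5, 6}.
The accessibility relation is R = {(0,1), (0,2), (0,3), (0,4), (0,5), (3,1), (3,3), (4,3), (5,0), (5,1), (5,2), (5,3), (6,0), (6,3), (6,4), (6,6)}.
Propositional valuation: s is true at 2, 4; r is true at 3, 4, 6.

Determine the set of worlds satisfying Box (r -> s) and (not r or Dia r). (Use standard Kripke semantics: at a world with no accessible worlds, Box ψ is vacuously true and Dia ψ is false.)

1, 2

Let φ = Box (r -> s) and (not r or Dia r). Evaluate φ at each world:
  0 (successors {1, 2, 3, 4, 5}): φ is false.
  1 (successors ∅): φ is true.
  2 (successors ∅): φ is true.
  3 (successors {1, 3}): φ is false.
  4 (successors {3}): φ is false.
  5 (successors {0, 1, 2, 3}): φ is false.
  6 (successors {0, 3, 4, 6}): φ is false.
For instance, at 0:
  At 0: Box (r -> s) is false, not r or Dia r is true, so Box (r -> s) and (not r or Dia r) is false.
    At 0: Box (r -> s) requires r -> s at every successor {1, 2, 3, 4, 5}.
      r -> s fails at 3, so Box (r -> s) is false at 0.
    At 0: not r is true, Dia r is true, so not r or Dia r is true.
      At 0: Dia r requires r at some successor in {1, 2, 3, 4, 5}.
        r holds at 3, so Dia r is true at 0.
Satisfying worlds: {1, 2}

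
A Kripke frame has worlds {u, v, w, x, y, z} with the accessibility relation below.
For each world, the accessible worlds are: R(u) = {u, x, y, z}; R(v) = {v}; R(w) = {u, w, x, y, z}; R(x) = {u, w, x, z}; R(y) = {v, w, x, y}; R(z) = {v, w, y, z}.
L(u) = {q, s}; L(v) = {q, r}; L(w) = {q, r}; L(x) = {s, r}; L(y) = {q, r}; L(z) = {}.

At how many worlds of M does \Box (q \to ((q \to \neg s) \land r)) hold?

Recall that \Box ψ holds at a world iff ψ holds at every accessible world, and \Diamond ψ holds iff ψ holds at some accessible world.
Let φ = \Box (q \to ((q \to \neg s) \land r)). Evaluate φ at each world:
  u (successors {u, x, y, z}): φ is false.
  v (successors {v}): φ is true.
  w (successors {u, w, x, y, z}): φ is false.
  x (successors {u, w, x, z}): φ is false.
  y (successors {v, w, x, y}): φ is true.
  z (successors {v, w, y, z}): φ is true.
For instance, at u:
  At u: \Box (q \to ((q \to \neg s) \land r)) requires q \to ((q \to \neg s) \land r) at every successor {u, x, y, z}.
    q \to ((q \to \neg s) \land r) fails at u, so \Box (q \to ((q \to \neg s) \land r)) is false at u.
Satisfying worlds: {v, y, z}

3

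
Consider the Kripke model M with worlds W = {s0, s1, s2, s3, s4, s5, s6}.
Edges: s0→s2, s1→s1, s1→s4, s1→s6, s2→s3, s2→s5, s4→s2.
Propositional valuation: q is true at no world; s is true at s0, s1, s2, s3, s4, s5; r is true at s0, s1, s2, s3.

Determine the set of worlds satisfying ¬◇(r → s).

s3, s5, s6

Let φ = ¬◇(r → s). Evaluate φ at each world:
  s0 (successors {s2}): φ is false.
  s1 (successors {s1, s4, s6}): φ is false.
  s2 (successors {s3, s5}): φ is false.
  s3 (successors ∅): φ is true.
  s4 (successors {s2}): φ is false.
  s5 (successors ∅): φ is true.
  s6 (successors ∅): φ is true.
For instance, at s1:
  At s1: ◇(r → s) is true, so ¬◇(r → s) is false.
    At s1: ◇(r → s) requires r → s at some successor in {s1, s4, s6}.
      r → s holds at s1, so ◇(r → s) is true at s1.
Satisfying worlds: {s3, s5, s6}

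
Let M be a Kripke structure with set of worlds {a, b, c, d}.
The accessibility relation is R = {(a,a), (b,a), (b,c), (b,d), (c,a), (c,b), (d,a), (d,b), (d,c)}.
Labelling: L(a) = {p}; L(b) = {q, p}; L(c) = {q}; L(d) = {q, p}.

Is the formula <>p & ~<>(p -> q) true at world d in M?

No

At d: <>p is true, ~<>(p -> q) is false, so <>p & ~<>(p -> q) is false.
  At d: <>p requires p at some successor in {a, b, c}.
    p holds at a, so <>p is true at d.
  At d: <>(p -> q) is true, so ~<>(p -> q) is false.
    At d: <>(p -> q) requires p -> q at some successor in {a, b, c}.
      p -> q holds at b, so <>(p -> q) is true at d.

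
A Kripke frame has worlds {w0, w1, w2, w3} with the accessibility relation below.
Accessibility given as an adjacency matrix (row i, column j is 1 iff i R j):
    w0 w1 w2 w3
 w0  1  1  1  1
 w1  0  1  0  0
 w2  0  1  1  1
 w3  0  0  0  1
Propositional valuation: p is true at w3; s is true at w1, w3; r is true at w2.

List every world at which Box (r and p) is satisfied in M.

none

Let φ = Box (r and p). Evaluate φ at each world:
  w0 (successors {w0, w1, w2, w3}): φ is false.
  w1 (successors {w1}): φ is false.
  w2 (successors {w1, w2, w3}): φ is false.
  w3 (successors {w3}): φ is false.
For instance, at w0:
  At w0: Box (r and p) requires r and p at every successor {w0, w1, w2, w3}.
    r and p fails at w0, so Box (r and p) is false at w0.
Satisfying worlds: none.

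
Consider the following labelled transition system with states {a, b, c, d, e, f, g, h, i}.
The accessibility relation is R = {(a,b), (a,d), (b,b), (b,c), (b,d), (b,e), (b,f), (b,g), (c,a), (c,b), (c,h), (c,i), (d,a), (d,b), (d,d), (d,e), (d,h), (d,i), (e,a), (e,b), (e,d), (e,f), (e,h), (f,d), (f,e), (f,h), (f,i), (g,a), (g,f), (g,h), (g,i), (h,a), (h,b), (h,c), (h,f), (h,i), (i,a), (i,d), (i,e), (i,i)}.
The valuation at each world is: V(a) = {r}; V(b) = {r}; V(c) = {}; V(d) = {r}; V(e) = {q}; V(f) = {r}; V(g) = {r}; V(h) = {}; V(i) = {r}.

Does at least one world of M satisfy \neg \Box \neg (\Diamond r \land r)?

Recall that \Box ψ holds at a world iff ψ holds at every accessible world, and \Diamond ψ holds iff ψ holds at some accessible world.
Let φ = \neg \Box \neg (\Diamond r \land r). Evaluate φ at each world:
  a (successors {b, d}): φ is true.
  b (successors {b, c, d, e, f, g}): φ is true.
  c (successors {a, b, h, i}): φ is true.
  d (successors {a, b, d, e, h, i}): φ is true.
  e (successors {a, b, d, f, h}): φ is true.
  f (successors {d, e, h, i}): φ is true.
  g (successors {a, f, h, i}): φ is true.
  h (successors {a, b, c, f, i}): φ is true.
  i (successors {a, d, e, i}): φ is true.
Detail at a (witness):
  At a: \Box \neg (\Diamond r \land r) is false, so \neg \Box \neg (\Diamond r \land r) is true.
    At a: \Box \neg (\Diamond r \land r) requires \neg (\Diamond r \land r) at every successor {b, d}.
      \neg (\Diamond r \land r) fails at b, so \Box \neg (\Diamond r \land r) is false at a.

Yes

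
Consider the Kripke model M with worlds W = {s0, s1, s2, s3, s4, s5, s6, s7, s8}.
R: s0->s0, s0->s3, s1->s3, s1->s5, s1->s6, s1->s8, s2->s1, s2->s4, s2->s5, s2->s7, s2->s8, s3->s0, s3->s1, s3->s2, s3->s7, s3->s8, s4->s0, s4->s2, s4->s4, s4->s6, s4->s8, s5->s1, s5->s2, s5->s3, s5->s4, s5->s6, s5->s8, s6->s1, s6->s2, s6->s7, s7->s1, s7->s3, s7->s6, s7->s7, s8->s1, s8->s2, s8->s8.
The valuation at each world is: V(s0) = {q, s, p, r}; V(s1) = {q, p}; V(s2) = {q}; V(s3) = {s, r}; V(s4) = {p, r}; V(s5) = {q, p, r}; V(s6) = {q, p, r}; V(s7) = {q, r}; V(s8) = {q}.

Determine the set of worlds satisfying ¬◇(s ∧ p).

s1, s2, s5, s6, s7, s8

Recall that ◇ψ holds at a world iff ψ holds at some accessible world.
Let φ = ¬◇(s ∧ p). Evaluate φ at each world:
  s0 (successors {s0, s3}): φ is false.
  s1 (successors {s3, s5, s6, s8}): φ is true.
  s2 (successors {s1, s4, s5, s7, s8}): φ is true.
  s3 (successors {s0, s1, s2, s7, s8}): φ is false.
  s4 (successors {s0, s2, s4, s6, s8}): φ is false.
  s5 (successors {s1, s2, s3, s4, s6, s8}): φ is true.
  s6 (successors {s1, s2, s7}): φ is true.
  s7 (successors {s1, s3, s6, s7}): φ is true.
  s8 (successors {s1, s2, s8}): φ is true.
For instance, at s6:
  At s6: ◇(s ∧ p) is false, so ¬◇(s ∧ p) is true.
    At s6: ◇(s ∧ p) requires s ∧ p at some successor in {s1, s2, s7}.
      At s1: s ∧ p is false.
      At s2: s ∧ p is false.
      At s7: s ∧ p is false.
    So ◇(s ∧ p) is false at s6.
Satisfying worlds: {s1, s2, s5, s6, s7, s8}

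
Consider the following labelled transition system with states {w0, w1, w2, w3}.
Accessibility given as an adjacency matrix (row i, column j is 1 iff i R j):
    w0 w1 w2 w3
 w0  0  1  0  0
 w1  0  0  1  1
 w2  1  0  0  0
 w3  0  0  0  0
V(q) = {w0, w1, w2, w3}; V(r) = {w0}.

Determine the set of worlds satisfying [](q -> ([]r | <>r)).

Let φ = [](q -> ([]r | <>r)). Evaluate φ at each world:
  w0 (successors {w1}): φ is false.
  w1 (successors {w2, w3}): φ is true.
  w2 (successors {w0}): φ is false.
  w3 (successors ∅): φ is true.
For instance, at w1:
  At w1: [](q -> ([]r | <>r)) requires q -> ([]r | <>r) at every successor {w2, w3}.
      At w2: q is true, []r | <>r is true, so q -> ([]r | <>r) is true.
      At w3: q is true, []r | <>r is true, so q -> ([]r | <>r) is true.
  So [](q -> ([]r | <>r)) is true at w1.
Satisfying worlds: {w1, w3}

w1, w3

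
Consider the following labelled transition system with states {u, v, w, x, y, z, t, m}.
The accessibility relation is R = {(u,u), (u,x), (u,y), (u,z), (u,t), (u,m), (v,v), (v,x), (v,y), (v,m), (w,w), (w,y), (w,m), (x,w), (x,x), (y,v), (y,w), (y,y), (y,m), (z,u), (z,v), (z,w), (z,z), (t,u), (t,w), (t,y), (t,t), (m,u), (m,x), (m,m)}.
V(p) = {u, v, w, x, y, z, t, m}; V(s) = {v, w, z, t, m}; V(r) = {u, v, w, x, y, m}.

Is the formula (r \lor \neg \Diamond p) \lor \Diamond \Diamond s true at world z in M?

Yes

Recall that \Diamond ψ holds at a world iff ψ holds at some accessible world.
At z: r \lor \neg \Diamond p is false, \Diamond \Diamond s is true, so (r \lor \neg \Diamond p) \lor \Diamond \Diamond s is true.
  At z: r is false, \neg \Diamond p is false, so r \lor \neg \Diamond p is false.
    At z: \Diamond p is true, so \neg \Diamond p is false.
      At z: \Diamond p requires p at some successor in {u, v, w, z}.
        p holds at u, so \Diamond p is true at z.
  At z: \Diamond \Diamond s requires \Diamond s at some successor in {u, v, w, z}.
    \Diamond s holds at u, so \Diamond \Diamond s is true at z.
      At u: \Diamond s requires s at some successor in {u, x, y, z, t, m}.
        s holds at z, so \Diamond s is true at u.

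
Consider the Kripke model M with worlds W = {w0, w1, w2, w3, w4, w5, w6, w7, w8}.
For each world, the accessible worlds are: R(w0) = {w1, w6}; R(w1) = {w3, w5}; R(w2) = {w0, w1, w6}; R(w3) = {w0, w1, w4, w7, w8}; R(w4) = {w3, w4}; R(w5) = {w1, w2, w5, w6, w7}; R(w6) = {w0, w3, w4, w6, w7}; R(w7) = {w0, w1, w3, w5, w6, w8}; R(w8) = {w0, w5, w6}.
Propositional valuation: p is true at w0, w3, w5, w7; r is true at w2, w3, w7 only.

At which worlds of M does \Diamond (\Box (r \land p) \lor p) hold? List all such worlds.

w1, w2, w3, w4, w5, w6, w7, w8

Let φ = \Diamond (\Box (r \land p) \lor p). Evaluate φ at each world:
  w0 (successors {w1, w6}): φ is false.
  w1 (successors {w3, w5}): φ is true.
  w2 (successors {w0, w1, w6}): φ is true.
  w3 (successors {w0, w1, w4, w7, w8}): φ is true.
  w4 (successors {w3, w4}): φ is true.
  w5 (successors {w1, w2, w5, w6, w7}): φ is true.
  w6 (successors {w0, w3, w4, w6, w7}): φ is true.
  w7 (successors {w0, w1, w3, w5, w6, w8}): φ is true.
  w8 (successors {w0, w5, w6}): φ is true.
For instance, at w2:
  At w2: \Diamond (\Box (r \land p) \lor p) requires \Box (r \land p) \lor p at some successor in {w0, w1, w6}.
    \Box (r \land p) \lor p holds at w0, so \Diamond (\Box (r \land p) \lor p) is true at w2.
      At w0: \Box (r \land p) is false, p is true, so \Box (r \land p) \lor p is true.
Satisfying worlds: {w1, w2, w3, w4, w5, w6, w7, w8}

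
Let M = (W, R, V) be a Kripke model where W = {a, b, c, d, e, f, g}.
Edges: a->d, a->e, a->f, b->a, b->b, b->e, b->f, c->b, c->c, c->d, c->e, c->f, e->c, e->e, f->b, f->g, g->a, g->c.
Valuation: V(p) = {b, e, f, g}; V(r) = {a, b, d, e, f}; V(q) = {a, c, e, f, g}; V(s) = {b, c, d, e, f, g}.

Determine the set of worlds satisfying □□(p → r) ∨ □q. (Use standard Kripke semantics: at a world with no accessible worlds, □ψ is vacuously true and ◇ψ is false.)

d, e, f, g

Let φ = □□(p → r) ∨ □q. Evaluate φ at each world:
  a (successors {d, e, f}): φ is false.
  b (successors {a, b, e, f}): φ is false.
  c (successors {b, c, d, e, f}): φ is false.
  d (successors ∅): φ is true.
  e (successors {c, e}): φ is true.
  f (successors {b, g}): φ is true.
  g (successors {a, c}): φ is true.
For instance, at a:
  At a: □□(p → r) is false, □q is false, so □□(p → r) ∨ □q is false.
    At a: □□(p → r) requires □(p → r) at every successor {d, e, f}.
      □(p → r) fails at f, so □□(p → r) is false at a.
    At a: □q requires q at every successor {d, e, f}.
      q fails at d, so □q is false at a.
Satisfying worlds: {d, e, f, g}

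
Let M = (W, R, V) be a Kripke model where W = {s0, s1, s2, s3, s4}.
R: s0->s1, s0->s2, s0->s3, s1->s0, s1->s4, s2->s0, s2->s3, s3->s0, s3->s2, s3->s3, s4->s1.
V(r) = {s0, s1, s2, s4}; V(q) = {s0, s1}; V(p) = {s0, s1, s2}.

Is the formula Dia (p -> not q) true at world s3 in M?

At s3: Dia (p -> not q) requires p -> not q at some successor in {s0, s2, s3}.
  p -> not q holds at s2, so Dia (p -> not q) is true at s3.

Yes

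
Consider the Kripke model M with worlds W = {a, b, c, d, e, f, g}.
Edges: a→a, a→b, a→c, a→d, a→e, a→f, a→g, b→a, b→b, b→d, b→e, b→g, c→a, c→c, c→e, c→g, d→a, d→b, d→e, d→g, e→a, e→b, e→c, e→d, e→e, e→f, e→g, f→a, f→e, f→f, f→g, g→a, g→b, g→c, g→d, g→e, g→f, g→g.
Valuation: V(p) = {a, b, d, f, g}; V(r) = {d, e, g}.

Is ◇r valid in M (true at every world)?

Recall that ◇ψ holds at a world iff ψ holds at some accessible world.
Let φ = ◇r. Evaluate φ at each world:
  a (successors {a, b, c, d, e, f, g}): φ is true.
  b (successors {a, b, d, e, g}): φ is true.
  c (successors {a, c, e, g}): φ is true.
  d (successors {a, b, e, g}): φ is true.
  e (successors {a, b, c, d, e, f, g}): φ is true.
  f (successors {a, e, f, g}): φ is true.
  g (successors {a, b, c, d, e, f, g}): φ is true.
For instance, at g:
  At g: ◇r requires r at some successor in {a, b, c, d, e, f, g}.
    r holds at d, so ◇r is true at g.

Yes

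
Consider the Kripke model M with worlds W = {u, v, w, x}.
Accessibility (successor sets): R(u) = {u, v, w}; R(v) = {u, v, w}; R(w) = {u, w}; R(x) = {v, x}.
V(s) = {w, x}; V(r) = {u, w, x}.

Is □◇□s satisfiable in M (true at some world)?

No

Let φ = □◇□s. Evaluate φ at each world:
  u (successors {u, v, w}): φ is false.
  v (successors {u, v, w}): φ is false.
  w (successors {u, w}): φ is false.
  x (successors {v, x}): φ is false.
For instance, at w:
  At w: □◇□s requires ◇□s at every successor {u, w}.
    ◇□s fails at u, so □◇□s is false at w.
      At u: ◇□s requires □s at some successor in {u, v, w}.
        At u: □s is false.
        At v: □s is false.
        At w: □s is false.
      So ◇□s is false at u.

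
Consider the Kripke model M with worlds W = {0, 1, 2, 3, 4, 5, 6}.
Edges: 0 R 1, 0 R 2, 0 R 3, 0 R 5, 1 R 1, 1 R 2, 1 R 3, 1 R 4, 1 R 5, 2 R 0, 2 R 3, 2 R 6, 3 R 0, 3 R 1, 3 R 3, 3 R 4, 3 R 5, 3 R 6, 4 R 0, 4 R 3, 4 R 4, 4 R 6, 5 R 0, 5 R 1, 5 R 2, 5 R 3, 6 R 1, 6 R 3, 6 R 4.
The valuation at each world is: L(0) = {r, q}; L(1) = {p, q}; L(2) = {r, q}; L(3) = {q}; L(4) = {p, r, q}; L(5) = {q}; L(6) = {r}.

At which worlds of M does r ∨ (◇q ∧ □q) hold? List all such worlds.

Recall that □ψ holds at a world iff ψ holds at every accessible world, and ◇ψ holds iff ψ holds at some accessible world.
Let φ = r ∨ (◇q ∧ □q). Evaluate φ at each world:
  0 (successors {1, 2, 3, 5}): φ is true.
  1 (successors {1, 2, 3, 4, 5}): φ is true.
  2 (successors {0, 3, 6}): φ is true.
  3 (successors {0, 1, 3, 4, 5, 6}): φ is false.
  4 (successors {0, 3, 4, 6}): φ is true.
  5 (successors {0, 1, 2, 3}): φ is true.
  6 (successors {1, 3, 4}): φ is true.
For instance, at 0:
  At 0: r is true, ◇q ∧ □q is true, so r ∨ (◇q ∧ □q) is true.
    At 0: ◇q is true, □q is true, so ◇q ∧ □q is true.
      At 0: ◇q requires q at some successor in {1, 2, 3, 5}.
        q holds at 1, so ◇q is true at 0.
      At 0: □q requires q at every successor {1, 2, 3, 5}.
        At 1: q is true.
        At 2: q is true.
        At 3: q is true.
        At 5: q is true.
      So □q is true at 0.
Satisfying worlds: {0, 1, 2, 4, 5, 6}

0, 1, 2, 4, 5, 6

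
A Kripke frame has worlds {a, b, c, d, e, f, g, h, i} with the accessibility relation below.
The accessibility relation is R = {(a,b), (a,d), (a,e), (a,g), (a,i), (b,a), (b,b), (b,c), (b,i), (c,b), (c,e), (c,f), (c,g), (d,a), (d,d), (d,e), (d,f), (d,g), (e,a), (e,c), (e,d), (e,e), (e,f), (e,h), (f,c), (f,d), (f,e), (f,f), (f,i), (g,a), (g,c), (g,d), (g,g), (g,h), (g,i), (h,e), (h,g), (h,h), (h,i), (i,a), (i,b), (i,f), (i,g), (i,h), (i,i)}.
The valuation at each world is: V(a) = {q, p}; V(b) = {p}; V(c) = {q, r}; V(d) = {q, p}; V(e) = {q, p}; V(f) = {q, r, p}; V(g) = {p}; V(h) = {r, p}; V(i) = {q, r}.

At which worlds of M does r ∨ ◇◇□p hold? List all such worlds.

Let φ = r ∨ ◇◇□p. Evaluate φ at each world:
  a (successors {b, d, e, g, i}): φ is true.
  b (successors {a, b, c, i}): φ is true.
  c (successors {b, e, f, g}): φ is true.
  d (successors {a, d, e, f, g}): φ is true.
  e (successors {a, c, d, e, f, h}): φ is true.
  f (successors {c, d, e, f, i}): φ is true.
  g (successors {a, c, d, g, h, i}): φ is true.
  h (successors {e, g, h, i}): φ is true.
  i (successors {a, b, f, g, h, i}): φ is true.
For instance, at e:
  At e: r is false, ◇◇□p is true, so r ∨ ◇◇□p is true.
    At e: ◇◇□p requires ◇□p at some successor in {a, c, d, e, f, h}.
      ◇□p holds at a, so ◇◇□p is true at e.
Satisfying worlds: {a, b, c, d, e, f, g, h, i}

a, b, c, d, e, f, g, h, i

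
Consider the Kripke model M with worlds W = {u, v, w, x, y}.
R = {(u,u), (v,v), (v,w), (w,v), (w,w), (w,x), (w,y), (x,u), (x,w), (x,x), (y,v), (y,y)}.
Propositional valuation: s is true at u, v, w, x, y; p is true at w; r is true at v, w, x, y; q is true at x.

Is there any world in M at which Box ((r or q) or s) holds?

Yes

Let φ = Box ((r or q) or s). Evaluate φ at each world:
  u (successors {u}): φ is true.
  v (successors {v, w}): φ is true.
  w (successors {v, w, x, y}): φ is true.
  x (successors {u, w, x}): φ is true.
  y (successors {v, y}): φ is true.
Detail at u (witness):
  At u: Box ((r or q) or s) requires (r or q) or s at every successor {u}.
    At u: (r or q) or s is true.
  So Box ((r or q) or s) is true at u.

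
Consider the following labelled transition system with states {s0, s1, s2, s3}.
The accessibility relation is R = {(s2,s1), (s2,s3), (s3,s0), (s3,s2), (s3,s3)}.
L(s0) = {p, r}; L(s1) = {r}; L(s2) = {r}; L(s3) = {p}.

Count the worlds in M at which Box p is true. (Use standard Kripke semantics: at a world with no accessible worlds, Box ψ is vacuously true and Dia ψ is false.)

2

Recall that Box ψ holds at a world iff ψ holds at every accessible world, and Dia ψ holds iff ψ holds at some accessible world.
Let φ = Box p. Evaluate φ at each world:
  s0 (successors ∅): φ is true.
  s1 (successors ∅): φ is true.
  s2 (successors {s1, s3}): φ is false.
  s3 (successors {s0, s2, s3}): φ is false.
For instance, at s3:
  At s3: Box p requires p at every successor {s0, s2, s3}.
    p fails at s2, so Box p is false at s3.
Satisfying worlds: {s0, s1}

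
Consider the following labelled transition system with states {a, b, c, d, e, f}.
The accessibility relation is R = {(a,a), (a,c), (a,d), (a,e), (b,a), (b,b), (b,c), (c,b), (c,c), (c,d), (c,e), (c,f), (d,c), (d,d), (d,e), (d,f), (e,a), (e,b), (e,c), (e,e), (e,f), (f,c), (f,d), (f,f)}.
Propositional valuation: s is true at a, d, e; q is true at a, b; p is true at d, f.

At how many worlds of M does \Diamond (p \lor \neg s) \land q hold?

Recall that \Diamond ψ holds at a world iff ψ holds at some accessible world.
Let φ = \Diamond (p \lor \neg s) \land q. Evaluate φ at each world:
  a (successors {a, c, d, e}): φ is true.
  b (successors {a, b, c}): φ is true.
  c (successors {b, c, d, e, f}): φ is false.
  d (successors {c, d, e, f}): φ is false.
  e (successors {a, b, c, e, f}): φ is false.
  f (successors {c, d, f}): φ is false.
For instance, at d:
  At d: \Diamond (p \lor \neg s) is true, q is false, so \Diamond (p \lor \neg s) \land q is false.
    At d: \Diamond (p \lor \neg s) requires p \lor \neg s at some successor in {c, d, e, f}.
      p \lor \neg s holds at c, so \Diamond (p \lor \neg s) is true at d.
Satisfying worlds: {a, b}

2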